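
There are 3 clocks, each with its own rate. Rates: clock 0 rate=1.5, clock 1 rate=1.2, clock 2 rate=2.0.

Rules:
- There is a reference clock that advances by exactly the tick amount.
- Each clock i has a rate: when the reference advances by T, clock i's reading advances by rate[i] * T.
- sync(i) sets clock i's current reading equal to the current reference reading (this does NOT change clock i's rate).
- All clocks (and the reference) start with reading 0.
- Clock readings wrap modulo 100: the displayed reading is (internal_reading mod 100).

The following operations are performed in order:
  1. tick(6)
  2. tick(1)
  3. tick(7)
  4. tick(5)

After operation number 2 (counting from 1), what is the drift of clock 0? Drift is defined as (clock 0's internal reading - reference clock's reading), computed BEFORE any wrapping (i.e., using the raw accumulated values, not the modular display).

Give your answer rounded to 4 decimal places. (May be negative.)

After op 1 tick(6): ref=6.0000 raw=[9.0000 7.2000 12.0000]
After op 2 tick(1): ref=7.0000 raw=[10.5000 8.4000 14.0000]
Drift of clock 0 after op 2: 10.5000 - 7.0000 = 3.5000

Answer: 3.5000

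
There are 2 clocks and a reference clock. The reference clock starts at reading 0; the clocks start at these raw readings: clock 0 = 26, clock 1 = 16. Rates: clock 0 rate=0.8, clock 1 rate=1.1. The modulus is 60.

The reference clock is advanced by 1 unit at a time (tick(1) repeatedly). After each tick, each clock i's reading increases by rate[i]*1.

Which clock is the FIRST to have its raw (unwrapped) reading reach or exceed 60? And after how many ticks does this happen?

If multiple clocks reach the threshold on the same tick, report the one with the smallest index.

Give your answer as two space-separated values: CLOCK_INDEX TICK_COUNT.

clock 0: start=26, rate=0.8, needs 60-26 = 34; ticks = ceil(34/0.8) = ceil(42.5000) = 43; reading at tick 43 = 26 + 0.8*43 = 60.4000
clock 1: start=16, rate=1.1, needs 60-16 = 44; ticks = ceil(44/1.1) = ceil(40.0000) = 40; reading at tick 40 = 16 + 1.1*40 = 60.0000
Minimum tick count = 40; winners = [1]; smallest index = 1

Answer: 1 40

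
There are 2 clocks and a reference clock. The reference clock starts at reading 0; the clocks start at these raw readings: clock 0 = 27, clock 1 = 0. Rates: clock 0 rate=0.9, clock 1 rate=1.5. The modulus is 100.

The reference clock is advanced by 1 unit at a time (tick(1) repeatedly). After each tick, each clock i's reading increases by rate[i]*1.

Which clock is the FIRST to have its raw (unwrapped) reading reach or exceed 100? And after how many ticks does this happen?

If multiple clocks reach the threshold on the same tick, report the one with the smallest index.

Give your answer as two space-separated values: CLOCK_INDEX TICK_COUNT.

Answer: 1 67

Derivation:
clock 0: start=27, rate=0.9, needs 100-27 = 73; ticks = ceil(73/0.9) = ceil(81.1111) = 82; reading at tick 82 = 27 + 0.9*82 = 100.8000
clock 1: start=0, rate=1.5, needs 100-0 = 100; ticks = ceil(100/1.5) = ceil(66.6667) = 67; reading at tick 67 = 0 + 1.5*67 = 100.5000
Minimum tick count = 67; winners = [1]; smallest index = 1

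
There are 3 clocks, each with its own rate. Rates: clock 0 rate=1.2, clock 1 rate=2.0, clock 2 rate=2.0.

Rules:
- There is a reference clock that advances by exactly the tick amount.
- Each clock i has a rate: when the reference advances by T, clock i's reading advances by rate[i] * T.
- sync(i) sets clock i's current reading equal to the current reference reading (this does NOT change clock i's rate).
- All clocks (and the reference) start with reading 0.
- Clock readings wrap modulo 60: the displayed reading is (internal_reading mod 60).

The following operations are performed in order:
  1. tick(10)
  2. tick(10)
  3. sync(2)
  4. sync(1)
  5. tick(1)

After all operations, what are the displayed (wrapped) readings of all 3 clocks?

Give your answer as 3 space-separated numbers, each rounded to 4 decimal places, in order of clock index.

After op 1 tick(10): ref=10.0000 raw=[12.0000 20.0000 20.0000]
After op 2 tick(10): ref=20.0000 raw=[24.0000 40.0000 40.0000]
After op 3 sync(2): ref=20.0000 raw=[24.0000 40.0000 20.0000]
After op 4 sync(1): ref=20.0000 raw=[24.0000 20.0000 20.0000]
After op 5 tick(1): ref=21.0000 raw=[25.2000 22.0000 22.0000]
Wrap final raw readings (mod 60): 25.2000 mod 60 = 25.2000; 22.0000 mod 60 = 22.0000; 22.0000 mod 60 = 22.0000

Answer: 25.2000 22.0000 22.0000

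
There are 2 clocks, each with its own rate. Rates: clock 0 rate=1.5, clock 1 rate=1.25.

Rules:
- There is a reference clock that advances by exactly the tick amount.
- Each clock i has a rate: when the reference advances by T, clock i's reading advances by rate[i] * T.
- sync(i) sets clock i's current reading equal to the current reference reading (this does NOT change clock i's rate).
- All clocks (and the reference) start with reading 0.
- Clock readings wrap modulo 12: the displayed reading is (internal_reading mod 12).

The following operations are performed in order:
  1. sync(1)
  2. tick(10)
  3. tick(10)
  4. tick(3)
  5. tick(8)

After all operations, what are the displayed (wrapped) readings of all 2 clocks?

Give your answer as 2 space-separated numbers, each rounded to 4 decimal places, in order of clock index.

Answer: 10.5000 2.7500

Derivation:
After op 1 sync(1): ref=0.0000 raw=[0.0000 0.0000]
After op 2 tick(10): ref=10.0000 raw=[15.0000 12.5000]
After op 3 tick(10): ref=20.0000 raw=[30.0000 25.0000]
After op 4 tick(3): ref=23.0000 raw=[34.5000 28.7500]
After op 5 tick(8): ref=31.0000 raw=[46.5000 38.7500]
Wrap final raw readings (mod 12): 46.5000 mod 12 = 10.5000; 38.7500 mod 12 = 2.7500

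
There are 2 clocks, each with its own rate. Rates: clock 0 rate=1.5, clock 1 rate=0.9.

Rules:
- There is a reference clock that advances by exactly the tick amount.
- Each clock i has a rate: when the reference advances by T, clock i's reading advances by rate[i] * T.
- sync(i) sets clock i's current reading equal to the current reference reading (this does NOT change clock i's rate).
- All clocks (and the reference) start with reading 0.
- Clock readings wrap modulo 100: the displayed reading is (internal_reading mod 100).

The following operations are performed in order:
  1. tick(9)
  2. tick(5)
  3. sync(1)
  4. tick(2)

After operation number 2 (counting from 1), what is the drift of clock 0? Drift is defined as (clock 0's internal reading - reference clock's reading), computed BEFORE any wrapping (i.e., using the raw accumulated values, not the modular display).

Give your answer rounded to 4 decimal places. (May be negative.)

After op 1 tick(9): ref=9.0000 raw=[13.5000 8.1000]
After op 2 tick(5): ref=14.0000 raw=[21.0000 12.6000]
Drift of clock 0 after op 2: 21.0000 - 14.0000 = 7.0000

Answer: 7.0000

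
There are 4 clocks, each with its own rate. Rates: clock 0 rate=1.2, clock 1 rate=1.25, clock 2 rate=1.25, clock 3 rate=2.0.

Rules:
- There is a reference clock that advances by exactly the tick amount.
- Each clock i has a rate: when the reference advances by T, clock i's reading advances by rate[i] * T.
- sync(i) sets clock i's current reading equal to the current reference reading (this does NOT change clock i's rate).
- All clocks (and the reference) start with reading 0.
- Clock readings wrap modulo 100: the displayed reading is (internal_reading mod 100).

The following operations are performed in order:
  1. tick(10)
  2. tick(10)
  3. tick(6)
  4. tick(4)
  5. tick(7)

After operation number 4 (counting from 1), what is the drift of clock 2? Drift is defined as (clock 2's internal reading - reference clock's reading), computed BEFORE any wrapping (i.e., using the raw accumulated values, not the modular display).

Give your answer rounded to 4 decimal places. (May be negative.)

Answer: 7.5000

Derivation:
After op 1 tick(10): ref=10.0000 raw=[12.0000 12.5000 12.5000 20.0000]
After op 2 tick(10): ref=20.0000 raw=[24.0000 25.0000 25.0000 40.0000]
After op 3 tick(6): ref=26.0000 raw=[31.2000 32.5000 32.5000 52.0000]
After op 4 tick(4): ref=30.0000 raw=[36.0000 37.5000 37.5000 60.0000]
Drift of clock 2 after op 4: 37.5000 - 30.0000 = 7.5000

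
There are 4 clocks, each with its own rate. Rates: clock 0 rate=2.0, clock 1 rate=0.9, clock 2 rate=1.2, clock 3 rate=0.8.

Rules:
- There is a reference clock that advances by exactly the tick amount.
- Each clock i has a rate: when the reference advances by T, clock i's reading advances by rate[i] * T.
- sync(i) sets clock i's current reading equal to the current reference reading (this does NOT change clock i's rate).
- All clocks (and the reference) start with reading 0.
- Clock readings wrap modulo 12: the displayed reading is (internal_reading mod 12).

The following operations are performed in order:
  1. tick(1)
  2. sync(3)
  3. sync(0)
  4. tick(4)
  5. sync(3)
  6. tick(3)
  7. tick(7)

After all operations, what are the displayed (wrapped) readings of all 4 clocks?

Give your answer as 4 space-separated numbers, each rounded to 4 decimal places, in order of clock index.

Answer: 5.0000 1.5000 6.0000 1.0000

Derivation:
After op 1 tick(1): ref=1.0000 raw=[2.0000 0.9000 1.2000 0.8000]
After op 2 sync(3): ref=1.0000 raw=[2.0000 0.9000 1.2000 1.0000]
After op 3 sync(0): ref=1.0000 raw=[1.0000 0.9000 1.2000 1.0000]
After op 4 tick(4): ref=5.0000 raw=[9.0000 4.5000 6.0000 4.2000]
After op 5 sync(3): ref=5.0000 raw=[9.0000 4.5000 6.0000 5.0000]
After op 6 tick(3): ref=8.0000 raw=[15.0000 7.2000 9.6000 7.4000]
After op 7 tick(7): ref=15.0000 raw=[29.0000 13.5000 18.0000 13.0000]
Wrap final raw readings (mod 12): 29.0000 mod 12 = 5.0000; 13.5000 mod 12 = 1.5000; 18.0000 mod 12 = 6.0000; 13.0000 mod 12 = 1.0000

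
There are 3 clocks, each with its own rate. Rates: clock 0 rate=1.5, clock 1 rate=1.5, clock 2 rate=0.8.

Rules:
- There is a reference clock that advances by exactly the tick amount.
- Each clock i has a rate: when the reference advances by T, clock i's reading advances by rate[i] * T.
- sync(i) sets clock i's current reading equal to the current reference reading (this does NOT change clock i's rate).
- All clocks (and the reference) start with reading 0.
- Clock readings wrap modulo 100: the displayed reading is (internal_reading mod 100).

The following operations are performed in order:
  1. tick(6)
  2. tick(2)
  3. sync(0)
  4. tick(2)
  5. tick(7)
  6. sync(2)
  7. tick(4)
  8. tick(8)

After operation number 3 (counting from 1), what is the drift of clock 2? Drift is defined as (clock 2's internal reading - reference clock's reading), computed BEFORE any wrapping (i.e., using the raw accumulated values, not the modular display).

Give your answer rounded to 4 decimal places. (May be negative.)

After op 1 tick(6): ref=6.0000 raw=[9.0000 9.0000 4.8000]
After op 2 tick(2): ref=8.0000 raw=[12.0000 12.0000 6.4000]
After op 3 sync(0): ref=8.0000 raw=[8.0000 12.0000 6.4000]
Drift of clock 2 after op 3: 6.4000 - 8.0000 = -1.6000

Answer: -1.6000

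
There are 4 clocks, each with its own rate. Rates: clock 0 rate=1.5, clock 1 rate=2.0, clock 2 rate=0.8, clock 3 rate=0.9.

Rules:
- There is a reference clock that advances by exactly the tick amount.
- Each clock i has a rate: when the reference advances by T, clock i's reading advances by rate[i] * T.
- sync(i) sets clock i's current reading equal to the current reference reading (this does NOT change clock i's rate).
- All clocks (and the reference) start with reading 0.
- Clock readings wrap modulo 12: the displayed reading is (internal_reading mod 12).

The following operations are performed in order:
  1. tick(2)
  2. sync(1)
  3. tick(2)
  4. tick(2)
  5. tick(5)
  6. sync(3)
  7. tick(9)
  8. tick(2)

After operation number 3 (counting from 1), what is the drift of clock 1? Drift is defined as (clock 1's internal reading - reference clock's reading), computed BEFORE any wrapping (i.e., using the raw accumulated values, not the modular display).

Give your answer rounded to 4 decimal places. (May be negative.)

After op 1 tick(2): ref=2.0000 raw=[3.0000 4.0000 1.6000 1.8000]
After op 2 sync(1): ref=2.0000 raw=[3.0000 2.0000 1.6000 1.8000]
After op 3 tick(2): ref=4.0000 raw=[6.0000 6.0000 3.2000 3.6000]
Drift of clock 1 after op 3: 6.0000 - 4.0000 = 2.0000

Answer: 2.0000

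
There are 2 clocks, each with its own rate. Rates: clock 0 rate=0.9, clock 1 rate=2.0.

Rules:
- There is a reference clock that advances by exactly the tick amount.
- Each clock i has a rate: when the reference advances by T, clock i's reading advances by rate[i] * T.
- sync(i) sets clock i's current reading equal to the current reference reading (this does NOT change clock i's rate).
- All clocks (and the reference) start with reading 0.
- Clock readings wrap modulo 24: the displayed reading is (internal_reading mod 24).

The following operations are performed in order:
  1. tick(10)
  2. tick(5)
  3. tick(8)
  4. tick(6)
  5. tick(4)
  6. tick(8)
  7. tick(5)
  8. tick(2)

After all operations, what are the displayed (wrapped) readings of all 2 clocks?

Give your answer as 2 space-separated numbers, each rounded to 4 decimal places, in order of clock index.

After op 1 tick(10): ref=10.0000 raw=[9.0000 20.0000]
After op 2 tick(5): ref=15.0000 raw=[13.5000 30.0000]
After op 3 tick(8): ref=23.0000 raw=[20.7000 46.0000]
After op 4 tick(6): ref=29.0000 raw=[26.1000 58.0000]
After op 5 tick(4): ref=33.0000 raw=[29.7000 66.0000]
After op 6 tick(8): ref=41.0000 raw=[36.9000 82.0000]
After op 7 tick(5): ref=46.0000 raw=[41.4000 92.0000]
After op 8 tick(2): ref=48.0000 raw=[43.2000 96.0000]
Wrap final raw readings (mod 24): 43.2000 mod 24 = 19.2000; 96.0000 mod 24 = 0.0000

Answer: 19.2000 0.0000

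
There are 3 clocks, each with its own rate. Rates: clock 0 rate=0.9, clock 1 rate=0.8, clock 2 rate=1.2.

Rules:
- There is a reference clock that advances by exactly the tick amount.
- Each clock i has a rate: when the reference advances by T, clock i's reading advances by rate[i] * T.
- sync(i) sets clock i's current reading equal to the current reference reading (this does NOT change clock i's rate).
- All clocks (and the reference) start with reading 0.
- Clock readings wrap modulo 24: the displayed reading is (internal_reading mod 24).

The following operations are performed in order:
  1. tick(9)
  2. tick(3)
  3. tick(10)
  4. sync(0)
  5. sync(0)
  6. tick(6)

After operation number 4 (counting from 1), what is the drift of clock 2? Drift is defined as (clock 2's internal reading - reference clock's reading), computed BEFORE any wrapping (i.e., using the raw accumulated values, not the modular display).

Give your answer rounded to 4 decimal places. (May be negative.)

After op 1 tick(9): ref=9.0000 raw=[8.1000 7.2000 10.8000]
After op 2 tick(3): ref=12.0000 raw=[10.8000 9.6000 14.4000]
After op 3 tick(10): ref=22.0000 raw=[19.8000 17.6000 26.4000]
After op 4 sync(0): ref=22.0000 raw=[22.0000 17.6000 26.4000]
Drift of clock 2 after op 4: 26.4000 - 22.0000 = 4.4000

Answer: 4.4000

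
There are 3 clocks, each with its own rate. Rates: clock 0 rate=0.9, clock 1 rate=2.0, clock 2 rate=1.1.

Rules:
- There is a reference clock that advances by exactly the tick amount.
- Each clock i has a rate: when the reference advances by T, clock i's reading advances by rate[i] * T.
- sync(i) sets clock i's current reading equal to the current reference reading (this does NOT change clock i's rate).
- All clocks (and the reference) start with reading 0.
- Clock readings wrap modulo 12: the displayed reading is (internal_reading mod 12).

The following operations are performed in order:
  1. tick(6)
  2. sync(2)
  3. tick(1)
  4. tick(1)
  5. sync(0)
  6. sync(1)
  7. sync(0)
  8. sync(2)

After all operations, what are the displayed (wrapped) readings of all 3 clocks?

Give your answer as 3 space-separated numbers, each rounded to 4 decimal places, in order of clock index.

After op 1 tick(6): ref=6.0000 raw=[5.4000 12.0000 6.6000]
After op 2 sync(2): ref=6.0000 raw=[5.4000 12.0000 6.0000]
After op 3 tick(1): ref=7.0000 raw=[6.3000 14.0000 7.1000]
After op 4 tick(1): ref=8.0000 raw=[7.2000 16.0000 8.2000]
After op 5 sync(0): ref=8.0000 raw=[8.0000 16.0000 8.2000]
After op 6 sync(1): ref=8.0000 raw=[8.0000 8.0000 8.2000]
After op 7 sync(0): ref=8.0000 raw=[8.0000 8.0000 8.2000]
After op 8 sync(2): ref=8.0000 raw=[8.0000 8.0000 8.0000]
Wrap final raw readings (mod 12): 8.0000 mod 12 = 8.0000; 8.0000 mod 12 = 8.0000; 8.0000 mod 12 = 8.0000

Answer: 8.0000 8.0000 8.0000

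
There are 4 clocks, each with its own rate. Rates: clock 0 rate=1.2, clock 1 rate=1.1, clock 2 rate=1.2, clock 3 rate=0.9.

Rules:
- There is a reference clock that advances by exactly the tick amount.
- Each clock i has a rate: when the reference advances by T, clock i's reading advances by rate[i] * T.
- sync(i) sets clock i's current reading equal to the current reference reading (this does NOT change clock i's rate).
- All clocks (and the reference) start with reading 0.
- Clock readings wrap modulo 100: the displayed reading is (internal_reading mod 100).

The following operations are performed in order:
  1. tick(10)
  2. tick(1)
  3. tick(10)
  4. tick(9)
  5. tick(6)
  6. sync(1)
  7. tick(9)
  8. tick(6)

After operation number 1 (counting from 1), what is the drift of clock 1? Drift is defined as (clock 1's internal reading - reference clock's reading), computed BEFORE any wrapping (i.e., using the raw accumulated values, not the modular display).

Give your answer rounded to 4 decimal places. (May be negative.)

After op 1 tick(10): ref=10.0000 raw=[12.0000 11.0000 12.0000 9.0000]
Drift of clock 1 after op 1: 11.0000 - 10.0000 = 1.0000

Answer: 1.0000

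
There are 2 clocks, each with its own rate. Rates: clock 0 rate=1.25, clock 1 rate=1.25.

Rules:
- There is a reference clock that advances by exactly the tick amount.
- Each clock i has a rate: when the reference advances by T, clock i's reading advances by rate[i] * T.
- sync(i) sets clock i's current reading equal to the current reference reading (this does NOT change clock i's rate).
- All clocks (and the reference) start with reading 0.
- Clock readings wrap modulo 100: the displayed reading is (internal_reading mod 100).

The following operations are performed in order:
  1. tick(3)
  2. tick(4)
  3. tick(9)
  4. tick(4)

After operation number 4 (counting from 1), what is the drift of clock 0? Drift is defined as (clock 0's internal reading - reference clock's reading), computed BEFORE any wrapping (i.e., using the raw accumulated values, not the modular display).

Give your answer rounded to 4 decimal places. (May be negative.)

Answer: 5.0000

Derivation:
After op 1 tick(3): ref=3.0000 raw=[3.7500 3.7500]
After op 2 tick(4): ref=7.0000 raw=[8.7500 8.7500]
After op 3 tick(9): ref=16.0000 raw=[20.0000 20.0000]
After op 4 tick(4): ref=20.0000 raw=[25.0000 25.0000]
Drift of clock 0 after op 4: 25.0000 - 20.0000 = 5.0000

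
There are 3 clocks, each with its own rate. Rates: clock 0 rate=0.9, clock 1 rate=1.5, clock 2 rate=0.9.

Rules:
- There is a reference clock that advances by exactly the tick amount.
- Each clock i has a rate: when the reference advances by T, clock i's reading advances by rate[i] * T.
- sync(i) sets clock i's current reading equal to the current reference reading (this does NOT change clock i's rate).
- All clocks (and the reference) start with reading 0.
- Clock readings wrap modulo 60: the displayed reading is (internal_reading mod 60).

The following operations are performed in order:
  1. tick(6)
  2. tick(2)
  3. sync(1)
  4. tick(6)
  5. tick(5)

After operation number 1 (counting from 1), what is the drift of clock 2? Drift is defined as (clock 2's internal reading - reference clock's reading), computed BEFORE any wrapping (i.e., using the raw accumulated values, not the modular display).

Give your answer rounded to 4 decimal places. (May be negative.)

Answer: -0.6000

Derivation:
After op 1 tick(6): ref=6.0000 raw=[5.4000 9.0000 5.4000]
Drift of clock 2 after op 1: 5.4000 - 6.0000 = -0.6000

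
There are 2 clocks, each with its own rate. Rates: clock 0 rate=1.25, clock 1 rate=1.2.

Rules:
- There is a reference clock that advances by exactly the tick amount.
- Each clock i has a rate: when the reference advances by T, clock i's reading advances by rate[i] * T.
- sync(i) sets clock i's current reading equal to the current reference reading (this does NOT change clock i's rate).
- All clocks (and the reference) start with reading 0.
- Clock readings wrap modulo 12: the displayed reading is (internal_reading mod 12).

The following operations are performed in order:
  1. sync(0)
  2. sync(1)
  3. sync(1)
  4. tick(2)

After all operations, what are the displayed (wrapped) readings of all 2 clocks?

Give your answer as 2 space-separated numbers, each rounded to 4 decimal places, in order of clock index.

After op 1 sync(0): ref=0.0000 raw=[0.0000 0.0000]
After op 2 sync(1): ref=0.0000 raw=[0.0000 0.0000]
After op 3 sync(1): ref=0.0000 raw=[0.0000 0.0000]
After op 4 tick(2): ref=2.0000 raw=[2.5000 2.4000]
Wrap final raw readings (mod 12): 2.5000 mod 12 = 2.5000; 2.4000 mod 12 = 2.4000

Answer: 2.5000 2.4000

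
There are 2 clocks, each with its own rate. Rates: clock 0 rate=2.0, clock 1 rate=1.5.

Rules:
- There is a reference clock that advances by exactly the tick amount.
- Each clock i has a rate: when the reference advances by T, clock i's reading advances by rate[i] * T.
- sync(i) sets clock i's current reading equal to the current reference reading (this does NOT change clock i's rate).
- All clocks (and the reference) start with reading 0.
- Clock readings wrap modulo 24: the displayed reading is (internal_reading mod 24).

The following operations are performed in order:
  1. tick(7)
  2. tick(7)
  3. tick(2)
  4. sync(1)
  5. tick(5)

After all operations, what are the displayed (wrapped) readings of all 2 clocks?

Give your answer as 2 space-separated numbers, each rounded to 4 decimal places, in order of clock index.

Answer: 18.0000 23.5000

Derivation:
After op 1 tick(7): ref=7.0000 raw=[14.0000 10.5000]
After op 2 tick(7): ref=14.0000 raw=[28.0000 21.0000]
After op 3 tick(2): ref=16.0000 raw=[32.0000 24.0000]
After op 4 sync(1): ref=16.0000 raw=[32.0000 16.0000]
After op 5 tick(5): ref=21.0000 raw=[42.0000 23.5000]
Wrap final raw readings (mod 24): 42.0000 mod 24 = 18.0000; 23.5000 mod 24 = 23.5000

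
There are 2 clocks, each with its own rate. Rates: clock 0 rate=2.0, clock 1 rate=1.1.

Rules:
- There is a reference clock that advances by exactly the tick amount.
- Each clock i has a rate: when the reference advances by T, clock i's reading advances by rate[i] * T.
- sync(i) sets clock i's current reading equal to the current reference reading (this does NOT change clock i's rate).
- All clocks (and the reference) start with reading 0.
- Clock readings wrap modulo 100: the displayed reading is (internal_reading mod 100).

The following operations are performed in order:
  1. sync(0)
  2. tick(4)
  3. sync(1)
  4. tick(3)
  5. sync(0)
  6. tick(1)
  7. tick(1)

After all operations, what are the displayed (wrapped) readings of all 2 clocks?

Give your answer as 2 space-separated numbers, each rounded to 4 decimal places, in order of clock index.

Answer: 11.0000 9.5000

Derivation:
After op 1 sync(0): ref=0.0000 raw=[0.0000 0.0000]
After op 2 tick(4): ref=4.0000 raw=[8.0000 4.4000]
After op 3 sync(1): ref=4.0000 raw=[8.0000 4.0000]
After op 4 tick(3): ref=7.0000 raw=[14.0000 7.3000]
After op 5 sync(0): ref=7.0000 raw=[7.0000 7.3000]
After op 6 tick(1): ref=8.0000 raw=[9.0000 8.4000]
After op 7 tick(1): ref=9.0000 raw=[11.0000 9.5000]
Wrap final raw readings (mod 100): 11.0000 mod 100 = 11.0000; 9.5000 mod 100 = 9.5000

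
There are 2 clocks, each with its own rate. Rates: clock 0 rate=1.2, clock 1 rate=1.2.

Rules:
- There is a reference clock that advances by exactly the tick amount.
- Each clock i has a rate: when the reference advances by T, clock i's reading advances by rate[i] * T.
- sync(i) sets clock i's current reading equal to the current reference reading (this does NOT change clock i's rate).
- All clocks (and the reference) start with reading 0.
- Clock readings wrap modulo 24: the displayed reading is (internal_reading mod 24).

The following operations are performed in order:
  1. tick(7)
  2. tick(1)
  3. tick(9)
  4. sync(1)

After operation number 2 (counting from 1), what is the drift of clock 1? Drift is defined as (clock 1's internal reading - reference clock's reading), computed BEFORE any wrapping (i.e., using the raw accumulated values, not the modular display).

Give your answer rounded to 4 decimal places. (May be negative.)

Answer: 1.6000

Derivation:
After op 1 tick(7): ref=7.0000 raw=[8.4000 8.4000]
After op 2 tick(1): ref=8.0000 raw=[9.6000 9.6000]
Drift of clock 1 after op 2: 9.6000 - 8.0000 = 1.6000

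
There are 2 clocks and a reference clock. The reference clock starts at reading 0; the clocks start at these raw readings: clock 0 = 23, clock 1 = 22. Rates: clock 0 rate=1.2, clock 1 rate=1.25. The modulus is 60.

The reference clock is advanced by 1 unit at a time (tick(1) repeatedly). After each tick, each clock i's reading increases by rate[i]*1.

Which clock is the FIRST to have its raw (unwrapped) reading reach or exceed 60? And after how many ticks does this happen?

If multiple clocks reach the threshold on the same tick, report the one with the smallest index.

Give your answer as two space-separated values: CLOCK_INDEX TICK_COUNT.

clock 0: start=23, rate=1.2, needs 60-23 = 37; ticks = ceil(37/1.2) = ceil(30.8333) = 31; reading at tick 31 = 23 + 1.2*31 = 60.2000
clock 1: start=22, rate=1.25, needs 60-22 = 38; ticks = ceil(38/1.25) = ceil(30.4000) = 31; reading at tick 31 = 22 + 1.25*31 = 60.7500
Minimum tick count = 31; winners = [0, 1]; smallest index = 0

Answer: 0 31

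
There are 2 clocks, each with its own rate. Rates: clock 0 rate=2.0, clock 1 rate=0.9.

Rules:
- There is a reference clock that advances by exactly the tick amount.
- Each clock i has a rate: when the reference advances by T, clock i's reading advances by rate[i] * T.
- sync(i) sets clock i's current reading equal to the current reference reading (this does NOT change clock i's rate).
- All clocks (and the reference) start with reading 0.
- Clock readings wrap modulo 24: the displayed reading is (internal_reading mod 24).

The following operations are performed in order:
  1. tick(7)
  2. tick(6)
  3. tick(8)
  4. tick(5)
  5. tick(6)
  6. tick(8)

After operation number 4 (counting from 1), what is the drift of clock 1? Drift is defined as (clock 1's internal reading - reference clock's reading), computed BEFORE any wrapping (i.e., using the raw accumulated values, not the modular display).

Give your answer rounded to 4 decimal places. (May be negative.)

After op 1 tick(7): ref=7.0000 raw=[14.0000 6.3000]
After op 2 tick(6): ref=13.0000 raw=[26.0000 11.7000]
After op 3 tick(8): ref=21.0000 raw=[42.0000 18.9000]
After op 4 tick(5): ref=26.0000 raw=[52.0000 23.4000]
Drift of clock 1 after op 4: 23.4000 - 26.0000 = -2.6000

Answer: -2.6000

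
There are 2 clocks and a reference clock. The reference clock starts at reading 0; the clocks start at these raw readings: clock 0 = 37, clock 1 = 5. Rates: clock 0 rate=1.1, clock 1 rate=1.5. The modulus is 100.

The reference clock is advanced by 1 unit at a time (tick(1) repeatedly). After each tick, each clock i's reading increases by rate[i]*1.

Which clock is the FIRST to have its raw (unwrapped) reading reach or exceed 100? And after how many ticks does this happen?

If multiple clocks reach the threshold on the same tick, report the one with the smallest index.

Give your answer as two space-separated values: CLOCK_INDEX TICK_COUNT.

clock 0: start=37, rate=1.1, needs 100-37 = 63; ticks = ceil(63/1.1) = ceil(57.2727) = 58; reading at tick 58 = 37 + 1.1*58 = 100.8000
clock 1: start=5, rate=1.5, needs 100-5 = 95; ticks = ceil(95/1.5) = ceil(63.3333) = 64; reading at tick 64 = 5 + 1.5*64 = 101.0000
Minimum tick count = 58; winners = [0]; smallest index = 0

Answer: 0 58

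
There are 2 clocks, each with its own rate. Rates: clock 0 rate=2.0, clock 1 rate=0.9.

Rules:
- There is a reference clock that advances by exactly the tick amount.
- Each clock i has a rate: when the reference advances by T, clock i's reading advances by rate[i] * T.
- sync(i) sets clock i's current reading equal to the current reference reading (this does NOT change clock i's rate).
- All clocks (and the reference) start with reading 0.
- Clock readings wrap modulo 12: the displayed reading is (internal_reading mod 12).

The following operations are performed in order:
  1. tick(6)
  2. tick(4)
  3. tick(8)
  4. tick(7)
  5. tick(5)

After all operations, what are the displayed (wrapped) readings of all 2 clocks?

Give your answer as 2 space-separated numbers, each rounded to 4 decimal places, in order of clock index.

After op 1 tick(6): ref=6.0000 raw=[12.0000 5.4000]
After op 2 tick(4): ref=10.0000 raw=[20.0000 9.0000]
After op 3 tick(8): ref=18.0000 raw=[36.0000 16.2000]
After op 4 tick(7): ref=25.0000 raw=[50.0000 22.5000]
After op 5 tick(5): ref=30.0000 raw=[60.0000 27.0000]
Wrap final raw readings (mod 12): 60.0000 mod 12 = 0.0000; 27.0000 mod 12 = 3.0000

Answer: 0.0000 3.0000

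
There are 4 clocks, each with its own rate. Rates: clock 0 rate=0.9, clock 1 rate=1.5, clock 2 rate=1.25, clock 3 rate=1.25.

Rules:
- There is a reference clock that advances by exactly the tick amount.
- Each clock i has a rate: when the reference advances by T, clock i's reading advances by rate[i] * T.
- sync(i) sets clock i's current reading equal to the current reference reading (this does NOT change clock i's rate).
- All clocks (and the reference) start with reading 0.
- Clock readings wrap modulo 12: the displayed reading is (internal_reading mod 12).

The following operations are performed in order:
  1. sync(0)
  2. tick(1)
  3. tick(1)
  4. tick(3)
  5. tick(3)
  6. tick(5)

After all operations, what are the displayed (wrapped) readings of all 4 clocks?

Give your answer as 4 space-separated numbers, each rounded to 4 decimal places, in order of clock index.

Answer: 11.7000 7.5000 4.2500 4.2500

Derivation:
After op 1 sync(0): ref=0.0000 raw=[0.0000 0.0000 0.0000 0.0000]
After op 2 tick(1): ref=1.0000 raw=[0.9000 1.5000 1.2500 1.2500]
After op 3 tick(1): ref=2.0000 raw=[1.8000 3.0000 2.5000 2.5000]
After op 4 tick(3): ref=5.0000 raw=[4.5000 7.5000 6.2500 6.2500]
After op 5 tick(3): ref=8.0000 raw=[7.2000 12.0000 10.0000 10.0000]
After op 6 tick(5): ref=13.0000 raw=[11.7000 19.5000 16.2500 16.2500]
Wrap final raw readings (mod 12): 11.7000 mod 12 = 11.7000; 19.5000 mod 12 = 7.5000; 16.2500 mod 12 = 4.2500; 16.2500 mod 12 = 4.2500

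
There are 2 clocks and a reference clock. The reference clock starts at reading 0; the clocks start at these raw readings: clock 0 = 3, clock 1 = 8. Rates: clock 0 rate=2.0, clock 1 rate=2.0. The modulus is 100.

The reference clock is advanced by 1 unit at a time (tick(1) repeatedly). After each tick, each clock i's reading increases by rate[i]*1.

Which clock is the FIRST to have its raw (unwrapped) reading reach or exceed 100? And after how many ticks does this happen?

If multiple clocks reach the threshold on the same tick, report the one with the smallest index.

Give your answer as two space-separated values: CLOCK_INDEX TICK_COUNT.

Answer: 1 46

Derivation:
clock 0: start=3, rate=2.0, needs 100-3 = 97; ticks = ceil(97/2.0) = ceil(48.5000) = 49; reading at tick 49 = 3 + 2.0*49 = 101.0000
clock 1: start=8, rate=2.0, needs 100-8 = 92; ticks = ceil(92/2.0) = ceil(46.0000) = 46; reading at tick 46 = 8 + 2.0*46 = 100.0000
Minimum tick count = 46; winners = [1]; smallest index = 1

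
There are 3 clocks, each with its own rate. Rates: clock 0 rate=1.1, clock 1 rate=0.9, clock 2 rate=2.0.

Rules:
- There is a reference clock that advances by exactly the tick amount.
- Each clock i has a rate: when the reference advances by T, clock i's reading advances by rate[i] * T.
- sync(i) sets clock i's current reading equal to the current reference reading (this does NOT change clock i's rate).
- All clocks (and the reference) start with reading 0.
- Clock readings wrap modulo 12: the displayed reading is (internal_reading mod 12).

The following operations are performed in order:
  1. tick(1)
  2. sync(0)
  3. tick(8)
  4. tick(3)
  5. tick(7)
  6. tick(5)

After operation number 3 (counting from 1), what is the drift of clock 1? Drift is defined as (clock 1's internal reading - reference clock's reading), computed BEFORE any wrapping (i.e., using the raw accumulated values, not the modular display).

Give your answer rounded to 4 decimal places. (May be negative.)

After op 1 tick(1): ref=1.0000 raw=[1.1000 0.9000 2.0000]
After op 2 sync(0): ref=1.0000 raw=[1.0000 0.9000 2.0000]
After op 3 tick(8): ref=9.0000 raw=[9.8000 8.1000 18.0000]
Drift of clock 1 after op 3: 8.1000 - 9.0000 = -0.9000

Answer: -0.9000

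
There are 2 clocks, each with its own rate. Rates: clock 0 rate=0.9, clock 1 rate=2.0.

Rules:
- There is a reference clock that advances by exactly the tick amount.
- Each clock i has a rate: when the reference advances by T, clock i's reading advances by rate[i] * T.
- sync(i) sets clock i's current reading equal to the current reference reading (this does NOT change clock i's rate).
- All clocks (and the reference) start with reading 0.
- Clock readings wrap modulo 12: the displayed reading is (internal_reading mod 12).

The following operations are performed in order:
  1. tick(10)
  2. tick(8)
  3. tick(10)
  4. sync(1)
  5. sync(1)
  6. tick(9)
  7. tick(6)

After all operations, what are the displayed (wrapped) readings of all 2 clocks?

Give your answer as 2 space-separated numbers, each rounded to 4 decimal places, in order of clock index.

After op 1 tick(10): ref=10.0000 raw=[9.0000 20.0000]
After op 2 tick(8): ref=18.0000 raw=[16.2000 36.0000]
After op 3 tick(10): ref=28.0000 raw=[25.2000 56.0000]
After op 4 sync(1): ref=28.0000 raw=[25.2000 28.0000]
After op 5 sync(1): ref=28.0000 raw=[25.2000 28.0000]
After op 6 tick(9): ref=37.0000 raw=[33.3000 46.0000]
After op 7 tick(6): ref=43.0000 raw=[38.7000 58.0000]
Wrap final raw readings (mod 12): 38.7000 mod 12 = 2.7000; 58.0000 mod 12 = 10.0000

Answer: 2.7000 10.0000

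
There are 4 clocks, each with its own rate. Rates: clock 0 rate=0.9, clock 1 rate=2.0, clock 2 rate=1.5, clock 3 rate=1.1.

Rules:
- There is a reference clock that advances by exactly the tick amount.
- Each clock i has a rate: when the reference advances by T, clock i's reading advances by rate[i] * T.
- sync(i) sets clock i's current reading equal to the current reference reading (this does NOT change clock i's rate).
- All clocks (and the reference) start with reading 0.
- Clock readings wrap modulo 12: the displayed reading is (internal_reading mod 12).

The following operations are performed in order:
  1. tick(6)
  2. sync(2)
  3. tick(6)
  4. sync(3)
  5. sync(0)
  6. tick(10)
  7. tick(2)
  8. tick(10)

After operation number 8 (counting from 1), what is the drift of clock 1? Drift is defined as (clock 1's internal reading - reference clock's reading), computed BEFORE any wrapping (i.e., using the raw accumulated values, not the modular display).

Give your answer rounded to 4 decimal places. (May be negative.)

Answer: 34.0000

Derivation:
After op 1 tick(6): ref=6.0000 raw=[5.4000 12.0000 9.0000 6.6000]
After op 2 sync(2): ref=6.0000 raw=[5.4000 12.0000 6.0000 6.6000]
After op 3 tick(6): ref=12.0000 raw=[10.8000 24.0000 15.0000 13.2000]
After op 4 sync(3): ref=12.0000 raw=[10.8000 24.0000 15.0000 12.0000]
After op 5 sync(0): ref=12.0000 raw=[12.0000 24.0000 15.0000 12.0000]
After op 6 tick(10): ref=22.0000 raw=[21.0000 44.0000 30.0000 23.0000]
After op 7 tick(2): ref=24.0000 raw=[22.8000 48.0000 33.0000 25.2000]
After op 8 tick(10): ref=34.0000 raw=[31.8000 68.0000 48.0000 36.2000]
Drift of clock 1 after op 8: 68.0000 - 34.0000 = 34.0000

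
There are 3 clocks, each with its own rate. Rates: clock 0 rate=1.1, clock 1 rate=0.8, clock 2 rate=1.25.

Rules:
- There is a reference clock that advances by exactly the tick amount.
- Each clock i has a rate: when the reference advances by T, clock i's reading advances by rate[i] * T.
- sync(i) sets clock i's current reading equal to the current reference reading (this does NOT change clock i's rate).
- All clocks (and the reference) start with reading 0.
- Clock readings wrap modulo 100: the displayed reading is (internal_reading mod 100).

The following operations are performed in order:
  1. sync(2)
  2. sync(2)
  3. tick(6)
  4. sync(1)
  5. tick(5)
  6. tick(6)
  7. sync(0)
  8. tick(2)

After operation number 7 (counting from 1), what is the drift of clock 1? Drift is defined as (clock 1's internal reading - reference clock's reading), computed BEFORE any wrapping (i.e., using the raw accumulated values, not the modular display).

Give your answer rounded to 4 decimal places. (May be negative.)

After op 1 sync(2): ref=0.0000 raw=[0.0000 0.0000 0.0000]
After op 2 sync(2): ref=0.0000 raw=[0.0000 0.0000 0.0000]
After op 3 tick(6): ref=6.0000 raw=[6.6000 4.8000 7.5000]
After op 4 sync(1): ref=6.0000 raw=[6.6000 6.0000 7.5000]
After op 5 tick(5): ref=11.0000 raw=[12.1000 10.0000 13.7500]
After op 6 tick(6): ref=17.0000 raw=[18.7000 14.8000 21.2500]
After op 7 sync(0): ref=17.0000 raw=[17.0000 14.8000 21.2500]
Drift of clock 1 after op 7: 14.8000 - 17.0000 = -2.2000

Answer: -2.2000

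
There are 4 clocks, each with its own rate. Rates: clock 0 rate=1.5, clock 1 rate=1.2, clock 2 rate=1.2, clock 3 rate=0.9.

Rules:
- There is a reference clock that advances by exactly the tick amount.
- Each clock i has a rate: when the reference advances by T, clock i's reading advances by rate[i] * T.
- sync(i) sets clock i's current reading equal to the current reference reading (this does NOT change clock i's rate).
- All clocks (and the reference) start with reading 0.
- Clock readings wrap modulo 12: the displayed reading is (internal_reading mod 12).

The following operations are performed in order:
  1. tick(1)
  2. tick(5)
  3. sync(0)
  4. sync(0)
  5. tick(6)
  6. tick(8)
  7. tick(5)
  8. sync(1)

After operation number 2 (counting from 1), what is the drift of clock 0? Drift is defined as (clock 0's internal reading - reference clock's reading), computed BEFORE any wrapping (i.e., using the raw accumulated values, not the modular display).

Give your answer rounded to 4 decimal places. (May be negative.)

After op 1 tick(1): ref=1.0000 raw=[1.5000 1.2000 1.2000 0.9000]
After op 2 tick(5): ref=6.0000 raw=[9.0000 7.2000 7.2000 5.4000]
Drift of clock 0 after op 2: 9.0000 - 6.0000 = 3.0000

Answer: 3.0000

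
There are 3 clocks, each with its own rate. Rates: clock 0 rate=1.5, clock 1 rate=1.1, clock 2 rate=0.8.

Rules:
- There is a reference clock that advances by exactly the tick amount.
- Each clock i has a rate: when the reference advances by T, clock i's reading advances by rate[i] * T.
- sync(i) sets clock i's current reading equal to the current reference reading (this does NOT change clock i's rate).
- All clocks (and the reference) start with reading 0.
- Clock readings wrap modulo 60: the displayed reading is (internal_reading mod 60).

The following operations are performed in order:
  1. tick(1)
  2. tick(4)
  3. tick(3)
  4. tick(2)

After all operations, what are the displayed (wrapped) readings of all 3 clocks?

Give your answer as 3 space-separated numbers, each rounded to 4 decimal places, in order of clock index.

After op 1 tick(1): ref=1.0000 raw=[1.5000 1.1000 0.8000]
After op 2 tick(4): ref=5.0000 raw=[7.5000 5.5000 4.0000]
After op 3 tick(3): ref=8.0000 raw=[12.0000 8.8000 6.4000]
After op 4 tick(2): ref=10.0000 raw=[15.0000 11.0000 8.0000]
Wrap final raw readings (mod 60): 15.0000 mod 60 = 15.0000; 11.0000 mod 60 = 11.0000; 8.0000 mod 60 = 8.0000

Answer: 15.0000 11.0000 8.0000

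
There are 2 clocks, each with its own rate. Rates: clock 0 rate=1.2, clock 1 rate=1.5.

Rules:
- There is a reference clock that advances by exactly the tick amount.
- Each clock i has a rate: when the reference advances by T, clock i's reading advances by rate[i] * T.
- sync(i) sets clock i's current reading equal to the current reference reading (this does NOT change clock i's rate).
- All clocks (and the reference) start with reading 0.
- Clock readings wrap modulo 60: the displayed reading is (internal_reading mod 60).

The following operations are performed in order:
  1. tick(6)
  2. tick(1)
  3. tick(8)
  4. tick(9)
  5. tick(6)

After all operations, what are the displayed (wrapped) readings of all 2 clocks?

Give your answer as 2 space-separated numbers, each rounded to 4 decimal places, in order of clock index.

After op 1 tick(6): ref=6.0000 raw=[7.2000 9.0000]
After op 2 tick(1): ref=7.0000 raw=[8.4000 10.5000]
After op 3 tick(8): ref=15.0000 raw=[18.0000 22.5000]
After op 4 tick(9): ref=24.0000 raw=[28.8000 36.0000]
After op 5 tick(6): ref=30.0000 raw=[36.0000 45.0000]
Wrap final raw readings (mod 60): 36.0000 mod 60 = 36.0000; 45.0000 mod 60 = 45.0000

Answer: 36.0000 45.0000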